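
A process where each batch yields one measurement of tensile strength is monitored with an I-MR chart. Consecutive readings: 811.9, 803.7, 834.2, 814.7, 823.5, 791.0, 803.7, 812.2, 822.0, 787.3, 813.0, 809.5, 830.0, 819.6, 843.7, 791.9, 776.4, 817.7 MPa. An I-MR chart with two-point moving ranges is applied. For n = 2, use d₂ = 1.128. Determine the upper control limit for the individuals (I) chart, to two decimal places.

867.45

X̄ = (811.9 + 803.7 + 834.2 + 814.7 + 823.5 + 791.0 + 803.7 + 812.2 + 822.0 + 787.3 + 813.0 + 809.5 + 830.0 + 819.6 + 843.7 + 791.9 + 776.4 + 817.7) / 18 = 811.4444
Moving ranges: 8.2, 30.5, 19.5, 8.8, 32.5, 12.7, 8.5, 9.8, 34.7, 25.7, 3.5, 20.5, 10.4, 24.1, 51.8, 15.5, 41.3; M̄R̄ = 358.0000 / 17 = 21.0588
UCL = X̄ + 3·M̄R̄/d₂ = 811.4444 + 3 × 21.0588 / 1.128 = 867.4520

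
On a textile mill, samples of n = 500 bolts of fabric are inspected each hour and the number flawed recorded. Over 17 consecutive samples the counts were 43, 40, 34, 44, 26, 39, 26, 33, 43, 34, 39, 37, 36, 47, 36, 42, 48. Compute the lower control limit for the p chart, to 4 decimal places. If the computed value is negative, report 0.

0.0405

p̄ = Σdᵢ / (k·n) = 647 / (17 × 500) = 0.07612
LCL = p̄ − 3·√(p̄(1−p̄)/n) = 0.07612 − 3 × 0.01186 = 0.04054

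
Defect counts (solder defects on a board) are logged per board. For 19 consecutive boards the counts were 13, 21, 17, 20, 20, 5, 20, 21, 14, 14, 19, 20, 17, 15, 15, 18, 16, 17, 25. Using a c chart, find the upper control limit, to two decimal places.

29.66

c̄ = (13 + 21 + 17 + 20 + 20 + 5 + 20 + 21 + 14 + 14 + 19 + 20 + 17 + 15 + 15 + 18 + 16 + 17 + 25) / 19 = 327 / 19 = 17.2105
UCL = c̄ + 3√c̄ = 17.2105 + 3 × √17.2105 = 17.2105 + 3 × 4.1486 = 29.6562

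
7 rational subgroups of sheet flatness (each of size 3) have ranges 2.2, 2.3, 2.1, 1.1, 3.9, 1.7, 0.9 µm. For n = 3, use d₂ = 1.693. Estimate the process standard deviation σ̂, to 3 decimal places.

1.198

R̄ = (2.2 + 2.3 + 2.1 + 1.1 + 3.9 + 1.7 + 0.9) / 7 = 2.0286
σ̂ = R̄ / d₂ = 2.0286 / 1.693 = 1.1982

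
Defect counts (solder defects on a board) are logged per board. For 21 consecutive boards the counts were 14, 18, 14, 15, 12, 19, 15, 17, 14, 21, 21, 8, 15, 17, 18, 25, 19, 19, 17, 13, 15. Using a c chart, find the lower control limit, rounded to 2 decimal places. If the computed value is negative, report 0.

c̄ = (14 + 18 + 14 + 15 + 12 + 19 + 15 + 17 + 14 + 21 + 21 + 8 + 15 + 17 + 18 + 25 + 19 + 19 + 17 + 13 + 15) / 21 = 346 / 21 = 16.4762
LCL = c̄ − 3√c̄ = 16.4762 − 3 × 4.0591 = 4.2989

4.30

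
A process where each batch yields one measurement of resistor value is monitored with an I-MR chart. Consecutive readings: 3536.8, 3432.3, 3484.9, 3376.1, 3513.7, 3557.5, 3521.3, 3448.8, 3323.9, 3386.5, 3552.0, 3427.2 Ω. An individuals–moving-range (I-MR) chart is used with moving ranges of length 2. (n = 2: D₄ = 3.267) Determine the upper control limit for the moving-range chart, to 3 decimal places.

307.039

Moving ranges: 104.5, 52.6, 108.8, 137.6, 43.8, 36.2, 72.5, 124.9, 62.6, 165.5, 124.8; M̄R̄ = 1033.8000 / 11 = 93.9818
UCL_MR = D₄·M̄R̄ = 3.267 × 93.9818 = 307.0386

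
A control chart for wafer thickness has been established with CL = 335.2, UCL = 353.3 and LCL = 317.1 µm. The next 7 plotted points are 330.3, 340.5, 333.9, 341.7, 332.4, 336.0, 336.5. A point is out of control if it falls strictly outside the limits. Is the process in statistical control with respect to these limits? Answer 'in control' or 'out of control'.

All 7 points lie within [317.1, 353.3].

in control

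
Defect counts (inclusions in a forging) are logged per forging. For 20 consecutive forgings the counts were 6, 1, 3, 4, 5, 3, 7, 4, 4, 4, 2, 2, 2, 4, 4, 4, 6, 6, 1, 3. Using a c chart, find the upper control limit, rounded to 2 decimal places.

9.56

c̄ = (6 + 1 + 3 + 4 + 5 + 3 + 7 + 4 + 4 + 4 + 2 + 2 + 2 + 4 + 4 + 4 + 6 + 6 + 1 + 3) / 20 = 75 / 20 = 3.7500
UCL = c̄ + 3√c̄ = 3.7500 + 3 × √3.7500 = 3.7500 + 3 × 1.9365 = 9.5595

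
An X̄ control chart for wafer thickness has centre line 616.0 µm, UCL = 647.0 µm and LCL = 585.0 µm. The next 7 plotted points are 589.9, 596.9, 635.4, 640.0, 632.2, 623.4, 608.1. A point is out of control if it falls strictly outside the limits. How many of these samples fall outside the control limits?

0

All 7 points lie within [585.0, 647.0].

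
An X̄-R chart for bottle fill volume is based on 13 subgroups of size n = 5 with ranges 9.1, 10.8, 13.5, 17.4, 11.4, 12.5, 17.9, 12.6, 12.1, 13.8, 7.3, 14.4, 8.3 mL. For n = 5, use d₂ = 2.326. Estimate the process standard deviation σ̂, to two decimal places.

R̄ = (9.1 + 10.8 + 13.5 + 17.4 + 11.4 + 12.5 + 17.9 + 12.6 + 12.1 + 13.8 + 7.3 + 14.4 + 8.3) / 13 = 12.3923
σ̂ = R̄ / d₂ = 12.3923 / 2.326 = 5.3277

5.33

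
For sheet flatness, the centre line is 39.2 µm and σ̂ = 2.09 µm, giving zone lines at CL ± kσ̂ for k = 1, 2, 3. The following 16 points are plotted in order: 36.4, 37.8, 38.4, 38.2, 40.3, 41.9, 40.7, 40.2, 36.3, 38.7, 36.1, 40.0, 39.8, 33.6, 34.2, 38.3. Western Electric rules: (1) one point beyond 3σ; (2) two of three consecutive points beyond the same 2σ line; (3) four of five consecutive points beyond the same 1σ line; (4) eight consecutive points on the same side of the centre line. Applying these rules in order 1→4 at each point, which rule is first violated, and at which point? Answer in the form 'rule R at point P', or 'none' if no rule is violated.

rule 2 at point 15

Zone of each point (C = within 1σ̂, B = 1σ̂–2σ̂, A = 2σ̂–3σ̂, * = beyond 3σ̂; sign = side of CL): 1:-B, 2:-C, 3:-C, 4:-C, 5:+C, 6:+B, 7:+C, 8:+C, 9:-B, 10:-C, 11:-B, 12:+C, 13:+C, 14:-A, 15:-A, 16:-C
Rule 2 (two of three consecutive points beyond the same 2σ limit) is satisfied at point 15.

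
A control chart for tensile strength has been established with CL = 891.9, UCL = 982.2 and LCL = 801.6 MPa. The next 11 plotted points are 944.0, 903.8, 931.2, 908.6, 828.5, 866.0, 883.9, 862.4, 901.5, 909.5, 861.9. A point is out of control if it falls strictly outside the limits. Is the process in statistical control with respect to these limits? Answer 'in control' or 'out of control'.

in control

All 11 points lie within [801.6, 982.2].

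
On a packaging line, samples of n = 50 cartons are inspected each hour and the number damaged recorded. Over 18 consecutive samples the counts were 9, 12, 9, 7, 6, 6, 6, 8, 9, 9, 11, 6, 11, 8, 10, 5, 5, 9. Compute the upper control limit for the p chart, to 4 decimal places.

p̄ = Σdᵢ / (k·n) = 146 / (18 × 50) = 0.16222
UCL = p̄ + 3·√(p̄(1−p̄)/n) = 0.16222 + 3 × √(0.16222×0.83778/50) = 0.16222 + 3 × 0.05214 = 0.31863

0.3186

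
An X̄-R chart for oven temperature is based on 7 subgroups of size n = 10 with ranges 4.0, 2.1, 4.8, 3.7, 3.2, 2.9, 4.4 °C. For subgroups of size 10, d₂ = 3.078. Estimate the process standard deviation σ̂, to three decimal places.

1.165

R̄ = (4.0 + 2.1 + 4.8 + 3.7 + 3.2 + 2.9 + 4.4) / 7 = 3.5857
σ̂ = R̄ / d₂ = 3.5857 / 3.078 = 1.1649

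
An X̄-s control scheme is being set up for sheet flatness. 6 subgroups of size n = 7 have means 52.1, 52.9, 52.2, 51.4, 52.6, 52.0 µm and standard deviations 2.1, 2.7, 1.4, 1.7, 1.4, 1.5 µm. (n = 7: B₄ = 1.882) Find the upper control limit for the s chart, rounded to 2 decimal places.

s̄ = (2.1 + 2.7 + 1.4 + 1.7 + 1.4 + 1.5) / 6 = 1.8000
UCL_s = B₄·s̄ = 1.882 × 1.8000 = 3.3876

3.39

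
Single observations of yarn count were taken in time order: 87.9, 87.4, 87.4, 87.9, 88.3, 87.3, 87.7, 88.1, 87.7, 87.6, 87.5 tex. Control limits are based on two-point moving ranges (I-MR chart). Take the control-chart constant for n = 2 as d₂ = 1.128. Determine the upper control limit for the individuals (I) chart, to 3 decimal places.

88.720

X̄ = (87.9 + 87.4 + 87.4 + 87.9 + 88.3 + 87.3 + 87.7 + 88.1 + 87.7 + 87.6 + 87.5) / 11 = 87.7091
Moving ranges: 0.5, 0.0, 0.5, 0.4, 1.0, 0.4, 0.4, 0.4, 0.1, 0.1; M̄R̄ = 3.8000 / 10 = 0.3800
UCL = X̄ + 3·M̄R̄/d₂ = 87.7091 + 3 × 0.3800 / 1.128 = 88.7197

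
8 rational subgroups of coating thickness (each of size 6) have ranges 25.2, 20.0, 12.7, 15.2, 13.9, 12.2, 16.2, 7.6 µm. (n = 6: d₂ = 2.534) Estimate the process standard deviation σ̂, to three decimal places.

R̄ = (25.2 + 20.0 + 12.7 + 15.2 + 13.9 + 12.2 + 16.2 + 7.6) / 8 = 15.3750
σ̂ = R̄ / d₂ = 15.3750 / 2.534 = 6.0675

6.067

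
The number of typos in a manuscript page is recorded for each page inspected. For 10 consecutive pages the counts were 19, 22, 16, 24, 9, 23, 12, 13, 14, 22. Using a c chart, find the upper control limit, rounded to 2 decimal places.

c̄ = (19 + 22 + 16 + 24 + 9 + 23 + 12 + 13 + 14 + 22) / 10 = 174 / 10 = 17.4000
UCL = c̄ + 3√c̄ = 17.4000 + 3 × √17.4000 = 17.4000 + 3 × 4.1713 = 29.9140

29.91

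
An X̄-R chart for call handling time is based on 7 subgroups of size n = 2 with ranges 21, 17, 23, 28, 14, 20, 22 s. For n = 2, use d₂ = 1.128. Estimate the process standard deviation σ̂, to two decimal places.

R̄ = (21 + 17 + 23 + 28 + 14 + 20 + 22) / 7 = 20.7143
σ̂ = R̄ / d₂ = 20.7143 / 1.128 = 18.3637

18.36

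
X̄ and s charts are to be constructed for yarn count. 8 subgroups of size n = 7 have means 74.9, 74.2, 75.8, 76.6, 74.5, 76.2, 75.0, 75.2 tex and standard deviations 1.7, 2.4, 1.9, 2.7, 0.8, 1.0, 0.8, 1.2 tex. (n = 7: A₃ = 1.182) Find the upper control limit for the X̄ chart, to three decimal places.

77.147

X̄̄ = (74.9 + 74.2 + 75.8 + 76.6 + 74.5 + 76.2 + 75.0 + 75.2) / 8 = 75.3000
s̄ = (1.7 + 2.4 + 1.9 + 2.7 + 0.8 + 1.0 + 0.8 + 1.2) / 8 = 1.5625
UCL = X̄̄ + A₃·s̄ = 75.3000 + 1.182 × 1.5625 = 77.1469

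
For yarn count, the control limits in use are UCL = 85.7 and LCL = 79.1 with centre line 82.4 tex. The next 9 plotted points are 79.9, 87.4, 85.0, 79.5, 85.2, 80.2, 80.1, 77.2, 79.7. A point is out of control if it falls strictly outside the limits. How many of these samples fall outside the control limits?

Compare each point to [79.1, 85.7]: sample 2 = 87.4 > UCL; sample 8 = 77.2 < LCL.

2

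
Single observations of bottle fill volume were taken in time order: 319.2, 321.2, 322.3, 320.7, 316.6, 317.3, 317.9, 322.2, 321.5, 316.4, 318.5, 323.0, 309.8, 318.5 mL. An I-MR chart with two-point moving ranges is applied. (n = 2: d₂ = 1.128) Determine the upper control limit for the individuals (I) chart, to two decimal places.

X̄ = (319.2 + 321.2 + 322.3 + 320.7 + 316.6 + 317.3 + 317.9 + 322.2 + 321.5 + 316.4 + 318.5 + 323.0 + 309.8 + 318.5) / 14 = 318.9357
Moving ranges: 2.0, 1.1, 1.6, 4.1, 0.7, 0.6, 4.3, 0.7, 5.1, 2.1, 4.5, 13.2, 8.7; M̄R̄ = 48.7000 / 13 = 3.7462
UCL = X̄ + 3·M̄R̄/d₂ = 318.9357 + 3 × 3.7462 / 1.128 = 328.8989

328.90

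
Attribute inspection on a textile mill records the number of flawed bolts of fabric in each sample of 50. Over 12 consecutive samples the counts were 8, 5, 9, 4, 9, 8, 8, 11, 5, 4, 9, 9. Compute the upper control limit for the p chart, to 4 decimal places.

p̄ = Σdᵢ / (k·n) = 89 / (12 × 50) = 0.14833
UCL = p̄ + 3·√(p̄(1−p̄)/n) = 0.14833 + 3 × √(0.14833×0.85167/50) = 0.14833 + 3 × 0.05027 = 0.29913

0.2991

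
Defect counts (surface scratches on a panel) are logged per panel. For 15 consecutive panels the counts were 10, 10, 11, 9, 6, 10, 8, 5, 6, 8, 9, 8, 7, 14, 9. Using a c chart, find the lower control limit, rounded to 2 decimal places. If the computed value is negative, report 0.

c̄ = (10 + 10 + 11 + 9 + 6 + 10 + 8 + 5 + 6 + 8 + 9 + 8 + 7 + 14 + 9) / 15 = 130 / 15 = 8.6667
LCL = c̄ − 3√c̄ = 8.6667 − 3 × 2.9439 = -0.1651 → 0 (cannot be negative)

0.00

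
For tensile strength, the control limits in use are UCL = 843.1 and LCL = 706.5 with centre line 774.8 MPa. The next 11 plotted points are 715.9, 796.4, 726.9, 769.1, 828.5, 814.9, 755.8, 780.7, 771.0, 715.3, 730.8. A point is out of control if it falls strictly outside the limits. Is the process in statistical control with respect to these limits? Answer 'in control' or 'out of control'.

All 11 points lie within [706.5, 843.1].

in control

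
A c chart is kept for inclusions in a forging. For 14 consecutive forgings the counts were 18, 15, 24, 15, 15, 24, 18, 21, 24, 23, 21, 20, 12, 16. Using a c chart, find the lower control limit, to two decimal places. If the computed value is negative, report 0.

c̄ = (18 + 15 + 24 + 15 + 15 + 24 + 18 + 21 + 24 + 23 + 21 + 20 + 12 + 16) / 14 = 266 / 14 = 19.0000
LCL = c̄ − 3√c̄ = 19.0000 − 3 × 4.3589 = 5.9233

5.92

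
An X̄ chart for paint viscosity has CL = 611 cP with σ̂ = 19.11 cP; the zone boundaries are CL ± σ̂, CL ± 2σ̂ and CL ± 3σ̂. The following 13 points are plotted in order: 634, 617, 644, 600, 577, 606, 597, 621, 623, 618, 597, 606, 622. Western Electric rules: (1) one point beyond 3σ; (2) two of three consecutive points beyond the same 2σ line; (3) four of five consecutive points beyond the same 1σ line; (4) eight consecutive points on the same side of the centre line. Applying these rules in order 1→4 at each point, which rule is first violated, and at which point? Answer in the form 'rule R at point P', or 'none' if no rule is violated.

Zone of each point (C = within 1σ̂, B = 1σ̂–2σ̂, A = 2σ̂–3σ̂, * = beyond 3σ̂; sign = side of CL): 1:+B, 2:+C, 3:+B, 4:-C, 5:-B, 6:-C, 7:-C, 8:+C, 9:+C, 10:+C, 11:-C, 12:-C, 13:+C
No rule fires across all 13 points.

none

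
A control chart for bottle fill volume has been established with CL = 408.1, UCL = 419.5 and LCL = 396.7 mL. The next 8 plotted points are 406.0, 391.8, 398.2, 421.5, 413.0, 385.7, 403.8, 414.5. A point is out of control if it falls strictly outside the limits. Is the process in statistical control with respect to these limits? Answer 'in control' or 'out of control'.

Compare each point to [396.7, 419.5]: sample 2 = 391.8 < LCL; sample 4 = 421.5 > UCL; sample 6 = 385.7 < LCL.

out of control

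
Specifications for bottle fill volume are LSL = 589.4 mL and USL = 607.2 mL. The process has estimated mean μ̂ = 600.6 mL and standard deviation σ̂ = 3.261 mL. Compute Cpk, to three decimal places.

0.675

Cpu = (USL − μ̂) / (3σ̂) = (607.2 − 600.6) / (3 × 3.261) = 0.6746; Cpl = (μ̂ − LSL) / (3σ̂) = (600.6 − 589.4) / (3 × 3.261) = 1.1448; Cpk = min(Cpu, Cpl) = 0.6746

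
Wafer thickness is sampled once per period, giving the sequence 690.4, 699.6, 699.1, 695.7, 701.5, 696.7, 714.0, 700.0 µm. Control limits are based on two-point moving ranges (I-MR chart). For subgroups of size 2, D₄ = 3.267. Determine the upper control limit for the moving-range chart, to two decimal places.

25.67

Moving ranges: 9.2, 0.5, 3.4, 5.8, 4.8, 17.3, 14.0; M̄R̄ = 55.0000 / 7 = 7.8571
UCL_MR = D₄·M̄R̄ = 3.267 × 7.8571 = 25.6693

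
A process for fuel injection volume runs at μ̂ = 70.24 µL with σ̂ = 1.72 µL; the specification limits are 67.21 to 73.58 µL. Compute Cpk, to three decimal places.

0.587

Cpu = (USL − μ̂) / (3σ̂) = (73.58 − 70.24) / (3 × 1.72) = 0.6473; Cpl = (μ̂ − LSL) / (3σ̂) = (70.24 − 67.21) / (3 × 1.72) = 0.5872; Cpk = min(Cpu, Cpl) = 0.5872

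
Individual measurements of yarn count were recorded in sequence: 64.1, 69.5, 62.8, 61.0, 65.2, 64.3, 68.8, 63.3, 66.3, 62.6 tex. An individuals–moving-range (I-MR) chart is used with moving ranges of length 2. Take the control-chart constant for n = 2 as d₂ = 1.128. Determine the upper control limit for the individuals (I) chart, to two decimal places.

75.34

X̄ = (64.1 + 69.5 + 62.8 + 61.0 + 65.2 + 64.3 + 68.8 + 63.3 + 66.3 + 62.6) / 10 = 64.7900
Moving ranges: 5.4, 6.7, 1.8, 4.2, 0.9, 4.5, 5.5, 3.0, 3.7; M̄R̄ = 35.7000 / 9 = 3.9667
UCL = X̄ + 3·M̄R̄/d₂ = 64.7900 + 3 × 3.9667 / 1.128 = 75.3396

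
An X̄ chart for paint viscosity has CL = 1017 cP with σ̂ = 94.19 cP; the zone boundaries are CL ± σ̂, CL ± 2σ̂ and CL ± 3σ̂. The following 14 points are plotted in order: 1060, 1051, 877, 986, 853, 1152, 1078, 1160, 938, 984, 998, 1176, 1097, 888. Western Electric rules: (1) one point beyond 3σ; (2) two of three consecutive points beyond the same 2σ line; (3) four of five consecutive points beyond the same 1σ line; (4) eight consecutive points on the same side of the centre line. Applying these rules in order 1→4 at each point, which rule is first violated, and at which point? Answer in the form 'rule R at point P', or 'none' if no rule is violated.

Zone of each point (C = within 1σ̂, B = 1σ̂–2σ̂, A = 2σ̂–3σ̂, * = beyond 3σ̂; sign = side of CL): 1:+C, 2:+C, 3:-B, 4:-C, 5:-B, 6:+B, 7:+C, 8:+B, 9:-C, 10:-C, 11:-C, 12:+B, 13:+C, 14:-B
No rule fires across all 14 points.

none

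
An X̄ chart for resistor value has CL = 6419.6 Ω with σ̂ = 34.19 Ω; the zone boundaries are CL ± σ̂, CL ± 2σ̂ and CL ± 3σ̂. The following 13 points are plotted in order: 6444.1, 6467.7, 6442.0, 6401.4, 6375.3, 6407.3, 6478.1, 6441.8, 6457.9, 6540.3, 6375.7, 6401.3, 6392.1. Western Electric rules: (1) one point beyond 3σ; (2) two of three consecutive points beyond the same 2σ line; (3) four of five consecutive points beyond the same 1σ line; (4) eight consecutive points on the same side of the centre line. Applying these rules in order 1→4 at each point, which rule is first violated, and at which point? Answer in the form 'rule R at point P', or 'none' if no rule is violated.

Zone of each point (C = within 1σ̂, B = 1σ̂–2σ̂, A = 2σ̂–3σ̂, * = beyond 3σ̂; sign = side of CL): 1:+C, 2:+B, 3:+C, 4:-C, 5:-B, 6:-C, 7:+B, 8:+C, 9:+B, 10:+*, 11:-B, 12:-C, 13:-C
Rule 1 (one point beyond the 3σ limits) is satisfied at point 10.

rule 1 at point 10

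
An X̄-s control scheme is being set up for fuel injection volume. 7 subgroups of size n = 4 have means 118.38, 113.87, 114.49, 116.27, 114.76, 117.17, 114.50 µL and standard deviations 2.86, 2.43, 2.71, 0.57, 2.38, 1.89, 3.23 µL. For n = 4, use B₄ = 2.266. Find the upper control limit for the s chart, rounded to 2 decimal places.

s̄ = (2.86 + 2.43 + 2.71 + 0.57 + 2.38 + 1.89 + 3.23) / 7 = 2.2957
UCL_s = B₄·s̄ = 2.266 × 2.2957 = 5.2021

5.20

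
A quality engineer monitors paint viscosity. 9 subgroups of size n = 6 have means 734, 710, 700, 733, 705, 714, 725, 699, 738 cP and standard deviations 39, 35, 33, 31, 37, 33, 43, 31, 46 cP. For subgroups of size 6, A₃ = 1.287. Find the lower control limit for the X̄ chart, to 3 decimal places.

670.652

X̄̄ = (734 + 710 + 700 + 733 + 705 + 714 + 725 + 699 + 738) / 9 = 717.5556
s̄ = (39 + 35 + 33 + 31 + 37 + 33 + 43 + 31 + 46) / 9 = 36.4444
LCL = X̄̄ − A₃·s̄ = 717.5556 − 1.287 × 36.4444 = 670.6516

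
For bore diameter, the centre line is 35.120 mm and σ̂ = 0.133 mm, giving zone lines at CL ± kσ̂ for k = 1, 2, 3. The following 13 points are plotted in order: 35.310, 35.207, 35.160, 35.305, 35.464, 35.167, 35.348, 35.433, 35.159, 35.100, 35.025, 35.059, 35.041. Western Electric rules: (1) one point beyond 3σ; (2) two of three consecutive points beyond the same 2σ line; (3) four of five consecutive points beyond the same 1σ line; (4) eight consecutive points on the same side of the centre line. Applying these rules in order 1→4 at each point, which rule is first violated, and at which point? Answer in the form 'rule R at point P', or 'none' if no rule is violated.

Zone of each point (C = within 1σ̂, B = 1σ̂–2σ̂, A = 2σ̂–3σ̂, * = beyond 3σ̂; sign = side of CL): 1:+B, 2:+C, 3:+C, 4:+B, 5:+A, 6:+C, 7:+B, 8:+A, 9:+C, 10:-C, 11:-C, 12:-C, 13:-C
Rule 3 (four of five consecutive points beyond the same 1σ limit) is satisfied at point 8.

rule 3 at point 8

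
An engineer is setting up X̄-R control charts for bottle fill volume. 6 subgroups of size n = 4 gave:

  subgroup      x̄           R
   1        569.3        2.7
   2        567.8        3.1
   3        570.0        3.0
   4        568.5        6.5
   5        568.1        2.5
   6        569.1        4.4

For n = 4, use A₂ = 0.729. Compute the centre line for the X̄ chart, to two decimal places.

X̄̄ = (569.3 + 567.8 + 570.0 + 568.5 + 568.1 + 569.1) / 6 = 3412.8000 / 6 = 568.8000
CL = X̄̄ = 568.8000

568.80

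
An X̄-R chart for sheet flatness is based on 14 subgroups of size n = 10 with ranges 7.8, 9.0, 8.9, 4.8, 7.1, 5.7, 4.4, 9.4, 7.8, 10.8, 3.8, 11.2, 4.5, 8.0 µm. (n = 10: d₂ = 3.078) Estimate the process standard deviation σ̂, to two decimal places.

2.39

R̄ = (7.8 + 9.0 + 8.9 + 4.8 + 7.1 + 5.7 + 4.4 + 9.4 + 7.8 + 10.8 + 3.8 + 11.2 + 4.5 + 8.0) / 14 = 7.3714
σ̂ = R̄ / d₂ = 7.3714 / 3.078 = 2.3949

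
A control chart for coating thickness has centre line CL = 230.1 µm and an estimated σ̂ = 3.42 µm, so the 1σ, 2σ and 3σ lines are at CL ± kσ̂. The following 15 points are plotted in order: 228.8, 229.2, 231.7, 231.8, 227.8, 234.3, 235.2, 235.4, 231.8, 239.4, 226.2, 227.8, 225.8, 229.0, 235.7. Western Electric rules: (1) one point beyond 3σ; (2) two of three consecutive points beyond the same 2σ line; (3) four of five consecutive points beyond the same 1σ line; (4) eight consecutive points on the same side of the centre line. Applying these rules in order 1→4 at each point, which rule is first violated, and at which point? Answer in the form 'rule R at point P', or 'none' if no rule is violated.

Zone of each point (C = within 1σ̂, B = 1σ̂–2σ̂, A = 2σ̂–3σ̂, * = beyond 3σ̂; sign = side of CL): 1:-C, 2:-C, 3:+C, 4:+C, 5:-C, 6:+B, 7:+B, 8:+B, 9:+C, 10:+A, 11:-B, 12:-C, 13:-B, 14:-C, 15:+B
Rule 3 (four of five consecutive points beyond the same 1σ limit) is satisfied at point 10.

rule 3 at point 10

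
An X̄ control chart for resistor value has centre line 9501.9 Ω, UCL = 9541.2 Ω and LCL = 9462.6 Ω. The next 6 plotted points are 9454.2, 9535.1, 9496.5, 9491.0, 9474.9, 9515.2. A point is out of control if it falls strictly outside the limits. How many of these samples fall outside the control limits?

Compare each point to [9462.6, 9541.2]: sample 1 = 9454.2 < LCL.

1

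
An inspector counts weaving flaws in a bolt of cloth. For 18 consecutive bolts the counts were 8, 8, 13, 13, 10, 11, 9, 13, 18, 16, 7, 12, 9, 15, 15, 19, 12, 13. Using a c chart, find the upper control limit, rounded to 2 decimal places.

c̄ = (8 + 8 + 13 + 13 + 10 + 11 + 9 + 13 + 18 + 16 + 7 + 12 + 9 + 15 + 15 + 19 + 12 + 13) / 18 = 221 / 18 = 12.2778
UCL = c̄ + 3√c̄ = 12.2778 + 3 × √12.2778 = 12.2778 + 3 × 3.5040 = 22.7897

22.79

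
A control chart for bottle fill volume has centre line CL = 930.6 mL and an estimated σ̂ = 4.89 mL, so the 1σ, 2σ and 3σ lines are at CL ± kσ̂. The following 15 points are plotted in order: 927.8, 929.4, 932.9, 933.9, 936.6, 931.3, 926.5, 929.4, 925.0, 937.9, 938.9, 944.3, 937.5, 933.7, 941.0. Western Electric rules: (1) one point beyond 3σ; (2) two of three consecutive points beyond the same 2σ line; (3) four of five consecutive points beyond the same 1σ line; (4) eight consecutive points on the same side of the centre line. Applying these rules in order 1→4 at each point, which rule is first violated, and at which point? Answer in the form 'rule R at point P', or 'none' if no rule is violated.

Zone of each point (C = within 1σ̂, B = 1σ̂–2σ̂, A = 2σ̂–3σ̂, * = beyond 3σ̂; sign = side of CL): 1:-C, 2:-C, 3:+C, 4:+C, 5:+B, 6:+C, 7:-C, 8:-C, 9:-B, 10:+B, 11:+B, 12:+A, 13:+B, 14:+C, 15:+A
Rule 3 (four of five consecutive points beyond the same 1σ limit) is satisfied at point 13.

rule 3 at point 13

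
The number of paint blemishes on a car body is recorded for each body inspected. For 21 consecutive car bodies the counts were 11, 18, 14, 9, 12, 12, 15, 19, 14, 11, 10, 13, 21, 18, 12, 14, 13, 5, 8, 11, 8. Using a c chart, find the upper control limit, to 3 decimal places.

c̄ = (11 + 18 + 14 + 9 + 12 + 12 + 15 + 19 + 14 + 11 + 10 + 13 + 21 + 18 + 12 + 14 + 13 + 5 + 8 + 11 + 8) / 21 = 268 / 21 = 12.7619
UCL = c̄ + 3√c̄ = 12.7619 + 3 × √12.7619 = 12.7619 + 3 × 3.5724 = 23.4790

23.479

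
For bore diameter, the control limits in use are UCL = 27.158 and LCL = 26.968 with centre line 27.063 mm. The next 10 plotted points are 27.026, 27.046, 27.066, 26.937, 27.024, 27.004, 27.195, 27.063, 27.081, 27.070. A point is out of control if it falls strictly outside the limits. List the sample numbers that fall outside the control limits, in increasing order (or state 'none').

4, 7

Compare each point to [26.968, 27.158]: sample 4 = 26.937 < LCL; sample 7 = 27.195 > UCL.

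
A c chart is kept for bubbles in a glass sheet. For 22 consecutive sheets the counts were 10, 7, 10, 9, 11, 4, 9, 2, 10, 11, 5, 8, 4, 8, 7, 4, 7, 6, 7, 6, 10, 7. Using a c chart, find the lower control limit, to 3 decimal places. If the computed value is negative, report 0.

c̄ = (10 + 7 + 10 + 9 + 11 + 4 + 9 + 2 + 10 + 11 + 5 + 8 + 4 + 8 + 7 + 4 + 7 + 6 + 7 + 6 + 10 + 7) / 22 = 162 / 22 = 7.3636
LCL = c̄ − 3√c̄ = 7.3636 − 3 × 2.7136 = -0.7772 → 0 (cannot be negative)

0.000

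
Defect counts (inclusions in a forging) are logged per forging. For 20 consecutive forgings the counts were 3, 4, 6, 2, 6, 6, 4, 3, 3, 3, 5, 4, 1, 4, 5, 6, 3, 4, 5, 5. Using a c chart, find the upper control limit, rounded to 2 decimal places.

10.17

c̄ = (3 + 4 + 6 + 2 + 6 + 6 + 4 + 3 + 3 + 3 + 5 + 4 + 1 + 4 + 5 + 6 + 3 + 4 + 5 + 5) / 20 = 82 / 20 = 4.1000
UCL = c̄ + 3√c̄ = 4.1000 + 3 × √4.1000 = 4.1000 + 3 × 2.0248 = 10.1745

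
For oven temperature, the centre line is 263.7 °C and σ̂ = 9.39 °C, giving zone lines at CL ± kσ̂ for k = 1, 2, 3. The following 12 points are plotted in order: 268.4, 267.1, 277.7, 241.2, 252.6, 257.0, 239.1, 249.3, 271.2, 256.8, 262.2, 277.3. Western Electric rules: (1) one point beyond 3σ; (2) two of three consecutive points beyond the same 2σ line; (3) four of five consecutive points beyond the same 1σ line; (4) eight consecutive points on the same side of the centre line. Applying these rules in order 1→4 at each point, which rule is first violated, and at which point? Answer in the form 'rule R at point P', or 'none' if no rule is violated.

rule 3 at point 8

Zone of each point (C = within 1σ̂, B = 1σ̂–2σ̂, A = 2σ̂–3σ̂, * = beyond 3σ̂; sign = side of CL): 1:+C, 2:+C, 3:+B, 4:-A, 5:-B, 6:-C, 7:-A, 8:-B, 9:+C, 10:-C, 11:-C, 12:+B
Rule 3 (four of five consecutive points beyond the same 1σ limit) is satisfied at point 8.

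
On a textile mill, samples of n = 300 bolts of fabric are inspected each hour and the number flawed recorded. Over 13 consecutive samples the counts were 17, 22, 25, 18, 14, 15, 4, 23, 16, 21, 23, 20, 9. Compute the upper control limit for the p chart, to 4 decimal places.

0.0988

p̄ = Σdᵢ / (k·n) = 227 / (13 × 300) = 0.05821
UCL = p̄ + 3·√(p̄(1−p̄)/n) = 0.05821 + 3 × √(0.05821×0.94179/300) = 0.05821 + 3 × 0.01352 = 0.09876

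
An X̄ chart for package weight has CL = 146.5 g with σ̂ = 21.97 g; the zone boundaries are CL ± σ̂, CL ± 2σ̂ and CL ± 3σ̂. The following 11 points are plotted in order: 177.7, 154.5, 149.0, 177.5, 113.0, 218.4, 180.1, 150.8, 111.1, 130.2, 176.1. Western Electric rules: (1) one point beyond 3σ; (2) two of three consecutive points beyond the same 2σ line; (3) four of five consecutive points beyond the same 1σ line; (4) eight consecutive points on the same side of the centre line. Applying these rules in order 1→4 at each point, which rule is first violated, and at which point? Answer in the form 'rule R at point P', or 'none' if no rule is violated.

Zone of each point (C = within 1σ̂, B = 1σ̂–2σ̂, A = 2σ̂–3σ̂, * = beyond 3σ̂; sign = side of CL): 1:+B, 2:+C, 3:+C, 4:+B, 5:-B, 6:+*, 7:+B, 8:+C, 9:-B, 10:-C, 11:+B
Rule 1 (one point beyond the 3σ limits) is satisfied at point 6.

rule 1 at point 6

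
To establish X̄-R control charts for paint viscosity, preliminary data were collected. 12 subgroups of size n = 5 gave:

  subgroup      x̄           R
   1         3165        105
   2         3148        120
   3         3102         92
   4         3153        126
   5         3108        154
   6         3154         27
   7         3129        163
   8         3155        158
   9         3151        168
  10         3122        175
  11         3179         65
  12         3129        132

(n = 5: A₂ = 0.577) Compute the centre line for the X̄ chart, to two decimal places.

X̄̄ = (3165 + 3148 + 3102 + 3153 + 3108 + 3154 + 3129 + 3155 + 3151 + 3122 + 3179 + 3129) / 12 = 37695.0000 / 12 = 3141.2500
CL = X̄̄ = 3141.2500

3141.25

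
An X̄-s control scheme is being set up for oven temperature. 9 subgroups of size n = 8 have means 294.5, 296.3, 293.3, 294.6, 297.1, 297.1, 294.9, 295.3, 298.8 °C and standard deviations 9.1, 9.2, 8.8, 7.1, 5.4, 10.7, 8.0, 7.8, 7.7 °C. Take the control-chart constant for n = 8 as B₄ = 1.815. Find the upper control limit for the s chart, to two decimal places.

14.88

s̄ = (9.1 + 9.2 + 8.8 + 7.1 + 5.4 + 10.7 + 8.0 + 7.8 + 7.7) / 9 = 8.2000
UCL_s = B₄·s̄ = 1.815 × 8.2000 = 14.8830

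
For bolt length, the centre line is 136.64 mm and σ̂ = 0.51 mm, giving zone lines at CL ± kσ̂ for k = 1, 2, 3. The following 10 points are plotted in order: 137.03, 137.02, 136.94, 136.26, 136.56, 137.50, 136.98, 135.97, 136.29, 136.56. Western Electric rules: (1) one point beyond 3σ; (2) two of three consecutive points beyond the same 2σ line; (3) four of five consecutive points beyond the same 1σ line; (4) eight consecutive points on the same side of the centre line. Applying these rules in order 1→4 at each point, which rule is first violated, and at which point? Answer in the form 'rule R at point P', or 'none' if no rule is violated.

none

Zone of each point (C = within 1σ̂, B = 1σ̂–2σ̂, A = 2σ̂–3σ̂, * = beyond 3σ̂; sign = side of CL): 1:+C, 2:+C, 3:+C, 4:-C, 5:-C, 6:+B, 7:+C, 8:-B, 9:-C, 10:-C
No rule fires across all 10 points.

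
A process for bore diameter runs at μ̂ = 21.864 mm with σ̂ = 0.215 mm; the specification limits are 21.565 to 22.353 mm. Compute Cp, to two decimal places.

Cp = (USL − LSL) / (6σ̂) = (22.353 − 21.565) / (6 × 0.215) = 0.7880 / 1.2900 = 0.6109

0.61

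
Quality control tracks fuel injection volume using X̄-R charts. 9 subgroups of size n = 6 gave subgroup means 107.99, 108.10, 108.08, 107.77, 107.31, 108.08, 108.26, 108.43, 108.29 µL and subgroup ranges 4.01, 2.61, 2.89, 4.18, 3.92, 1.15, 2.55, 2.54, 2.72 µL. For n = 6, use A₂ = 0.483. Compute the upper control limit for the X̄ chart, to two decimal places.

X̄̄ = (107.99 + 108.10 + 108.08 + 107.77 + 107.31 + 108.08 + 108.26 + 108.43 + 108.29) / 9 = 972.3100 / 9 = 108.0344
R̄ = (4.01 + 2.61 + 2.89 + 4.18 + 3.92 + 1.15 + 2.55 + 2.54 + 2.72) / 9 = 26.5700 / 9 = 2.9522
UCL = X̄̄ + A₂·R̄ = 108.0344 + 0.483 × 2.9522 = 109.4604

109.46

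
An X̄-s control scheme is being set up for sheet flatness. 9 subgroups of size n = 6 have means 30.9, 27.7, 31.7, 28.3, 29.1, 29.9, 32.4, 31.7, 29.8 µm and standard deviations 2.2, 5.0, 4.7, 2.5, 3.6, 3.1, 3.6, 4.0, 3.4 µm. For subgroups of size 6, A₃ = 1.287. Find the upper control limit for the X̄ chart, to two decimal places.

34.76

X̄̄ = (30.9 + 27.7 + 31.7 + 28.3 + 29.1 + 29.9 + 32.4 + 31.7 + 29.8) / 9 = 30.1667
s̄ = (2.2 + 5.0 + 4.7 + 2.5 + 3.6 + 3.1 + 3.6 + 4.0 + 3.4) / 9 = 3.5667
UCL = X̄̄ + A₃·s̄ = 30.1667 + 1.287 × 3.5667 = 34.7570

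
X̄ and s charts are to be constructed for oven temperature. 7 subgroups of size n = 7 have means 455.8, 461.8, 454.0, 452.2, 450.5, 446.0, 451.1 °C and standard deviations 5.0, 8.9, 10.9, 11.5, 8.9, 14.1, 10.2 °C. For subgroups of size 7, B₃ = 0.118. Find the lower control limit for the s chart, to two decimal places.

s̄ = (5.0 + 8.9 + 10.9 + 11.5 + 8.9 + 14.1 + 10.2) / 7 = 9.9286
LCL_s = B₃·s̄ = 0.118 × 9.9286 = 1.1716

1.17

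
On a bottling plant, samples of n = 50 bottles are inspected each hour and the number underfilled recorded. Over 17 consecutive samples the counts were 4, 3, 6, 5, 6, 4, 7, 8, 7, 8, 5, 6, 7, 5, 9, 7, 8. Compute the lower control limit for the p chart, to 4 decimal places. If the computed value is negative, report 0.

0.0000

p̄ = Σdᵢ / (k·n) = 105 / (17 × 50) = 0.12353
LCL = p̄ − 3·√(p̄(1−p̄)/n) = 0.12353 − 3 × 0.04653 = -0.01607 → 0 (negative, so LCL = 0)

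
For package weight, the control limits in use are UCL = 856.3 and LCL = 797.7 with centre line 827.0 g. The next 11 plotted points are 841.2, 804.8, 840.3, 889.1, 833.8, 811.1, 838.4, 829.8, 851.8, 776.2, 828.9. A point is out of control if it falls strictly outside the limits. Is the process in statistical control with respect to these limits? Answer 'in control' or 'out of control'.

Compare each point to [797.7, 856.3]: sample 4 = 889.1 > UCL; sample 10 = 776.2 < LCL.

out of control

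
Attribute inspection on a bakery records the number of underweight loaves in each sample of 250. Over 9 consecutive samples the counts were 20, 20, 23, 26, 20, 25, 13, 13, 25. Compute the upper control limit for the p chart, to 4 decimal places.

0.1343

p̄ = Σdᵢ / (k·n) = 185 / (9 × 250) = 0.08222
UCL = p̄ + 3·√(p̄(1−p̄)/n) = 0.08222 + 3 × √(0.08222×0.91778/250) = 0.08222 + 3 × 0.01737 = 0.13434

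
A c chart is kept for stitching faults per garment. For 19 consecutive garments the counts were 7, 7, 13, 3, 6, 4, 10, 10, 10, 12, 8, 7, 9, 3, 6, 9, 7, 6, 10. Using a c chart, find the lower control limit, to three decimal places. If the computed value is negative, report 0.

0.000

c̄ = (7 + 7 + 13 + 3 + 6 + 4 + 10 + 10 + 10 + 12 + 8 + 7 + 9 + 3 + 6 + 9 + 7 + 6 + 10) / 19 = 147 / 19 = 7.7368
LCL = c̄ − 3√c̄ = 7.7368 − 3 × 2.7815 = -0.6077 → 0 (cannot be negative)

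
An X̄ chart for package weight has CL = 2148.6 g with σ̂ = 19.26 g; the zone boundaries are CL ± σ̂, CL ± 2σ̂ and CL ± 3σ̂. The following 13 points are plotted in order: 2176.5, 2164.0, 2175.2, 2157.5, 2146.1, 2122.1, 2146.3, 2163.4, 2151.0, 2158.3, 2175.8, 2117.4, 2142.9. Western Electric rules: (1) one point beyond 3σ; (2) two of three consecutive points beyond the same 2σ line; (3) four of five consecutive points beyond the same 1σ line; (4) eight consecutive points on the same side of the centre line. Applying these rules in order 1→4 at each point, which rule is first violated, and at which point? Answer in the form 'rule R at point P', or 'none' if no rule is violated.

Zone of each point (C = within 1σ̂, B = 1σ̂–2σ̂, A = 2σ̂–3σ̂, * = beyond 3σ̂; sign = side of CL): 1:+B, 2:+C, 3:+B, 4:+C, 5:-C, 6:-B, 7:-C, 8:+C, 9:+C, 10:+C, 11:+B, 12:-B, 13:-C
No rule fires across all 13 points.

none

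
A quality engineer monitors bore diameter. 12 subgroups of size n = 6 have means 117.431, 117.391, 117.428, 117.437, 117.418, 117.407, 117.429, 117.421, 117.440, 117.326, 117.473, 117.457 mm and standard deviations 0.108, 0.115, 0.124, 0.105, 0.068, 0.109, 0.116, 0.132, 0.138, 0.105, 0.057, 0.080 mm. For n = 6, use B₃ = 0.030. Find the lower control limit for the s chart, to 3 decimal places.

s̄ = (0.108 + 0.115 + 0.124 + 0.105 + 0.068 + 0.109 + 0.116 + 0.132 + 0.138 + 0.105 + 0.057 + 0.080) / 12 = 0.1048
LCL_s = B₃·s̄ = 0.030 × 0.1048 = 0.0031

0.003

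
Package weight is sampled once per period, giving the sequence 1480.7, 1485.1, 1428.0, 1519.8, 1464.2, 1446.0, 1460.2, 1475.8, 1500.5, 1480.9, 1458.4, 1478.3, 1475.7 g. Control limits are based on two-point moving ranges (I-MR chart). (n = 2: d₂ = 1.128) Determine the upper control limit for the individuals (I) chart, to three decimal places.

X̄ = (1480.7 + 1485.1 + 1428.0 + 1519.8 + 1464.2 + 1446.0 + 1460.2 + 1475.8 + 1500.5 + 1480.9 + 1458.4 + 1478.3 + 1475.7) / 13 = 1473.3538
Moving ranges: 4.4, 57.1, 91.8, 55.6, 18.2, 14.2, 15.6, 24.7, 19.6, 22.5, 19.9, 2.6; M̄R̄ = 346.2000 / 12 = 28.8500
UCL = X̄ + 3·M̄R̄/d₂ = 1473.3538 + 3 × 28.8500 / 1.128 = 1550.0826

1550.083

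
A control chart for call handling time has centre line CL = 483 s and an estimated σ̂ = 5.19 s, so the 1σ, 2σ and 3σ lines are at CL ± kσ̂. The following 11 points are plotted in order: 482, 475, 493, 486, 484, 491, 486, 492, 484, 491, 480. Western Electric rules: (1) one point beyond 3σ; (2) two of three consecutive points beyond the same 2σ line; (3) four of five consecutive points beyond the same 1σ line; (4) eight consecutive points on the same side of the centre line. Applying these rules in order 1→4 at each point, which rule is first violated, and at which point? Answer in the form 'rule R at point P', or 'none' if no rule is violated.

rule 4 at point 10

Zone of each point (C = within 1σ̂, B = 1σ̂–2σ̂, A = 2σ̂–3σ̂, * = beyond 3σ̂; sign = side of CL): 1:-C, 2:-B, 3:+B, 4:+C, 5:+C, 6:+B, 7:+C, 8:+B, 9:+C, 10:+B, 11:-C
Rule 4 (eight consecutive points on the same side of the centre line) is satisfied at point 10.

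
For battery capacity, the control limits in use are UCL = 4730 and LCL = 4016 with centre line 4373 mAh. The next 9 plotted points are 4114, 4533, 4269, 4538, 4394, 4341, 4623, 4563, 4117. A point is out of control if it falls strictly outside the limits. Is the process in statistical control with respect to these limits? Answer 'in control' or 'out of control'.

All 9 points lie within [4016, 4730].

in control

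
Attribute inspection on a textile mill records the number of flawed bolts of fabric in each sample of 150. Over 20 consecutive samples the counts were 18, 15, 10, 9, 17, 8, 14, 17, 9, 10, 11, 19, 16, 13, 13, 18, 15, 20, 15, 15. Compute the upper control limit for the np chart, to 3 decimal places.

24.822

p̄ = Σdᵢ / (k·n) = 282 / (20 × 150) = 0.09400
UCL = np̄ + 3·√(np̄(1−p̄)) = 14.1000 + 3 × √(14.1000×0.90600) = 14.1000 + 3 × 3.5742 = 24.8225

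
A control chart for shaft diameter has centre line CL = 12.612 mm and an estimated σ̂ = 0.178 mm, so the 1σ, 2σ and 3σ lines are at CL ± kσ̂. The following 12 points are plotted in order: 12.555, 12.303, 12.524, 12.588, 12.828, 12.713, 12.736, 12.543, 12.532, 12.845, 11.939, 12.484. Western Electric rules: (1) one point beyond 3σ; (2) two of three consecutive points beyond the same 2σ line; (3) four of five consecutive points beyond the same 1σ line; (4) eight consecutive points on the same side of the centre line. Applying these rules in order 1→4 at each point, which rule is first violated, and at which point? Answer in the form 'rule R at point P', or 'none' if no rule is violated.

Zone of each point (C = within 1σ̂, B = 1σ̂–2σ̂, A = 2σ̂–3σ̂, * = beyond 3σ̂; sign = side of CL): 1:-C, 2:-B, 3:-C, 4:-C, 5:+B, 6:+C, 7:+C, 8:-C, 9:-C, 10:+B, 11:-*, 12:-C
Rule 1 (one point beyond the 3σ limits) is satisfied at point 11.

rule 1 at point 11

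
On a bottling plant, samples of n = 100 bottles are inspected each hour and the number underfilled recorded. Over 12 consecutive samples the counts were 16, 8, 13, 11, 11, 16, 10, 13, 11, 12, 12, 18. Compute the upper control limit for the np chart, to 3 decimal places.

p̄ = Σdᵢ / (k·n) = 151 / (12 × 100) = 0.12583
UCL = np̄ + 3·√(np̄(1−p̄)) = 12.5833 + 3 × √(12.5833×0.87417) = 12.5833 + 3 × 3.3166 = 22.5332

22.533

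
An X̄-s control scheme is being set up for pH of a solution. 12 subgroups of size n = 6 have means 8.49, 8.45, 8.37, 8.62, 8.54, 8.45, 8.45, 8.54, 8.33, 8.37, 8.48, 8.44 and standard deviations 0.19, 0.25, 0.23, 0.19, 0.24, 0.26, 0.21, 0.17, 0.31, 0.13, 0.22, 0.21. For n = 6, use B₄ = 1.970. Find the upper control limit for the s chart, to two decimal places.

s̄ = (0.19 + 0.25 + 0.23 + 0.19 + 0.24 + 0.26 + 0.21 + 0.17 + 0.31 + 0.13 + 0.22 + 0.21) / 12 = 0.2175
UCL_s = B₄·s̄ = 1.970 × 0.2175 = 0.4285

0.43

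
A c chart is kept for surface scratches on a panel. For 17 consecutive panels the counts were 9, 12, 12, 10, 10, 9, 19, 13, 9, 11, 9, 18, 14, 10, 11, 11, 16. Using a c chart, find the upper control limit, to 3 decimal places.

c̄ = (9 + 12 + 12 + 10 + 10 + 9 + 19 + 13 + 9 + 11 + 9 + 18 + 14 + 10 + 11 + 11 + 16) / 17 = 203 / 17 = 11.9412
UCL = c̄ + 3√c̄ = 11.9412 + 3 × √11.9412 = 11.9412 + 3 × 3.4556 = 22.3080

22.308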